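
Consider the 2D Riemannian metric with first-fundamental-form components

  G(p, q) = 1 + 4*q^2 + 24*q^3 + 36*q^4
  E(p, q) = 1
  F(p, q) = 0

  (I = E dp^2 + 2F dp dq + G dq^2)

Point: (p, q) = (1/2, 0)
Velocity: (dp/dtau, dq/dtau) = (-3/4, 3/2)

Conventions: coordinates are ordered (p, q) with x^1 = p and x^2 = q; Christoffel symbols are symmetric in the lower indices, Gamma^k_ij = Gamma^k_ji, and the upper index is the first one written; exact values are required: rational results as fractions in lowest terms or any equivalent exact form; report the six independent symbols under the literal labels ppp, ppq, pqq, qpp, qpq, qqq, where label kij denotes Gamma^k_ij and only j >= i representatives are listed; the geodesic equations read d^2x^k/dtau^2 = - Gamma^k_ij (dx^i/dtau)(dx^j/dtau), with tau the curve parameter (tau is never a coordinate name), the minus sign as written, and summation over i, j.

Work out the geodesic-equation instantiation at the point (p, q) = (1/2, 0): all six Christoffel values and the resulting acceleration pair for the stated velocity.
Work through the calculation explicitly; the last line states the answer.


E = 1, F = 0, G = 1 at the point
E_p = 0, E_q = 0, F_p = 0, F_q = 0, G_p = 0, G_q = 0
EG - F^2 = 1;  g^inv = (1) * [[1, 0], [0, 1]]
first-kind symbols [ij,l] = (1/2)(d_i g_jl + d_j g_il - d_l g_ij): [pp,p] = E_p/2 = 0, [pp,q] = F_p - E_q/2 = 0, [pq,p] = E_q/2 = 0, [pq,q] = G_p/2 = 0, [qq,p] = F_q - G_p/2 = 0, [qq,q] = G_q/2 = 0
Gamma^p_ij = (G*[ij,p] - F*[ij,q])/(EG - F^2), Gamma^q_ij = (E*[ij,q] - F*[ij,p])/(EG - F^2)
Gamma_ppp = 0, Gamma_ppq = 0, Gamma_pqq = 0, Gamma_qpp = 0, Gamma_qpq = 0, Gamma_qqq = 0
d^2p/dtau^2 = -(Gamma_ppp*(-3/4)^2 + 2*Gamma_ppq*(-3/4)*(3/2) + Gamma_pqq*(3/2)^2) = 0
d^2q/dtau^2 = -(Gamma_qpp*(-3/4)^2 + 2*Gamma_qpq*(-3/4)*(3/2) + Gamma_qqq*(3/2)^2) = 0

Answer: Gamma_ppp = 0, Gamma_ppq = 0, Gamma_pqq = 0, Gamma_qpp = 0, Gamma_qpq = 0, Gamma_qqq = 0; accelerations (d^2p/dtau^2, d^2q/dtau^2) = (0, 0)


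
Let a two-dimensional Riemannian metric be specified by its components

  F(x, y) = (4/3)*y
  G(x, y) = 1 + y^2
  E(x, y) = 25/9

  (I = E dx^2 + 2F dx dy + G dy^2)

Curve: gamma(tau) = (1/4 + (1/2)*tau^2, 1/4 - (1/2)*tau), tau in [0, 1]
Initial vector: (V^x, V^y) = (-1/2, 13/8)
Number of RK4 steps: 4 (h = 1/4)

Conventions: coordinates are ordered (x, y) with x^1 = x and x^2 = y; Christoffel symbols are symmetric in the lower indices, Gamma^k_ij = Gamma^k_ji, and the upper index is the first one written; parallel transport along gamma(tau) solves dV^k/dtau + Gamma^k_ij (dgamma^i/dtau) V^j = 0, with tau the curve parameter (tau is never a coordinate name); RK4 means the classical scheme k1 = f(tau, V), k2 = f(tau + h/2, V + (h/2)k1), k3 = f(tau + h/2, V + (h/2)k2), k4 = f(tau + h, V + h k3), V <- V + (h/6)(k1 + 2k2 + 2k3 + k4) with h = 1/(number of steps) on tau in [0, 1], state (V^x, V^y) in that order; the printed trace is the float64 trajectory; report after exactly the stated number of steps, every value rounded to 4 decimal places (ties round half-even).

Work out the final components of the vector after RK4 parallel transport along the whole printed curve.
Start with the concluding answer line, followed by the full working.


Answer: V^x = -0.1100, V^y = 1.6250

gamma'(tau) = (tau, -1/2); f(tau, V)^k = -Gamma^k_ij(gamma(tau)) gamma'^i(tau) V^j; h = 1/4; intermediate values shown to 6 dp
curve data and Christoffel symbols at the stage parameters:
  tau = 0.000000: gamma = (0.250000, 0.250000), gamma' = (0.000000, -0.500000); Gamma_xxx = 0.000000, Gamma_xxy = 0.000000, Gamma_xyy = 0.469438, Gamma_yxx = 0.000000, Gamma_yxy = 0.000000, Gamma_yyy = 0.088020
  tau = 0.125000: gamma = (0.257812, 0.187500), gamma' = (0.125000, -0.500000); Gamma_xxx = 0.000000, Gamma_xxy = 0.000000, Gamma_xyy = 0.474001, Gamma_yxx = 0.000000, Gamma_yxy = 0.000000, Gamma_yyy = 0.066656
  tau = 0.250000: gamma = (0.281250, 0.125000), gamma' = (0.250000, -0.500000); Gamma_xxx = 0.000000, Gamma_xxy = 0.000000, Gamma_xyy = 0.477315, Gamma_yxx = 0.000000, Gamma_yxy = 0.000000, Gamma_yyy = 0.044748
  tau = 0.375000: gamma = (0.320312, 0.062500), gamma' = (0.375000, -0.500000); Gamma_xxx = 0.000000, Gamma_xxy = 0.000000, Gamma_xyy = 0.479326, Gamma_yxx = 0.000000, Gamma_yxy = 0.000000, Gamma_yyy = 0.022468
  tau = 0.500000: gamma = (0.375000, 0.000000), gamma' = (0.500000, -0.500000); Gamma_xxx = 0.000000, Gamma_xxy = 0.000000, Gamma_xyy = 0.480000, Gamma_yxx = 0.000000, Gamma_yxy = 0.000000, Gamma_yyy = 0.000000
  tau = 0.625000: gamma = (0.445312, -0.062500), gamma' = (0.625000, -0.500000); Gamma_xxx = 0.000000, Gamma_xxy = 0.000000, Gamma_xyy = 0.479326, Gamma_yxx = 0.000000, Gamma_yxy = 0.000000, Gamma_yyy = -0.022468
  tau = 0.750000: gamma = (0.531250, -0.125000), gamma' = (0.750000, -0.500000); Gamma_xxx = 0.000000, Gamma_xxy = 0.000000, Gamma_xyy = 0.477315, Gamma_yxx = 0.000000, Gamma_yxy = 0.000000, Gamma_yyy = -0.044748
  tau = 0.875000: gamma = (0.632812, -0.187500), gamma' = (0.875000, -0.500000); Gamma_xxx = 0.000000, Gamma_xxy = 0.000000, Gamma_xyy = 0.474001, Gamma_yxx = 0.000000, Gamma_yxy = 0.000000, Gamma_yyy = -0.066656
  tau = 1.000000: gamma = (0.750000, -0.250000), gamma' = (1.000000, -0.500000); Gamma_xxx = 0.000000, Gamma_xxy = 0.000000, Gamma_xyy = 0.469438, Gamma_yxx = 0.000000, Gamma_yxy = 0.000000, Gamma_yyy = -0.088020
step 0: V^x = -0.5000, V^y = 1.6250
step 1: k1 = (0.381418, 0.071516), k2 = (0.387244, 0.054456), k3 = (0.386739, 0.054385), k4 = (0.391063, 0.036662); V <- V + (h/6)(k1 + 2k2 + 2k3 + k4): V^x = -0.4033, V^y = 1.6386
step 2: k1 = (0.391059, 0.036662), k2 = (0.393805, 0.018460), k3 = (0.393259, 0.018434), k4 = (0.394365, 0.000000); V <- V + (h/6)(k1 + 2k2 + 2k3 + k4): V^x = -0.3050, V^y = 1.6432
step 3: k1 = (0.394363, 0.000000), k2 = (0.393809, -0.018460), k3 = (0.393256, -0.018434), k4 = (0.391057, -0.036662); V <- V + (h/6)(k1 + 2k2 + 2k3 + k4): V^x = -0.2067, V^y = 1.6386
step 4: k1 = (0.391059, -0.036662), k2 = (0.387258, -0.054458), k3 = (0.386730, -0.054384), k4 = (0.381414, -0.071515); V <- V + (h/6)(k1 + 2k2 + 2k3 + k4): V^x = -0.1100, V^y = 1.6250


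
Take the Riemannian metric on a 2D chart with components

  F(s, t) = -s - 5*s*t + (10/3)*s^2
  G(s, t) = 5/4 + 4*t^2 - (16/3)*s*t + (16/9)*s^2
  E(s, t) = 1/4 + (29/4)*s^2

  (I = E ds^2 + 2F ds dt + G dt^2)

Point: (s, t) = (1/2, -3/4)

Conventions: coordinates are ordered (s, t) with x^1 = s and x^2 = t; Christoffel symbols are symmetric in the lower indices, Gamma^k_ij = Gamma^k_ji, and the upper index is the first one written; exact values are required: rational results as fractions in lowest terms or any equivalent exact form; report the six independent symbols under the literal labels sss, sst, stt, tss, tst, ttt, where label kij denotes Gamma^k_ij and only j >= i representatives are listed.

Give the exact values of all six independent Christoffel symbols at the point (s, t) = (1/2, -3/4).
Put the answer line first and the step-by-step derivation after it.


Answer: Gamma_sss = 4674/4253, Gamma_sst = -11024/12759, Gamma_stt = -116456/38277, Gamma_tss = 2616/4253, Gamma_tst = 3432/4253, Gamma_ttt = 5120/12759

E = 33/16, F = 53/24, G = 107/18 at the point
E_s = 29/4, E_t = 0, F_s = 73/12, F_t = -5/2, G_s = 52/9, G_t = -26/3
EG - F^2 = 4253/576;  g^inv = (576/4253) * [[107/18, -53/24], [-53/24, 33/16]]
first-kind symbols [ij,l] = (1/2)(d_i g_jl + d_j g_il - d_l g_ij): [ss,s] = E_s/2 = 29/8, [ss,t] = F_s - E_t/2 = 73/12, [st,s] = E_t/2 = 0, [st,t] = G_s/2 = 26/9, [tt,s] = F_t - G_s/2 = -97/18, [tt,t] = G_t/2 = -13/3
Gamma^s_ij = (G*[ij,s] - F*[ij,t])/(EG - F^2), Gamma^t_ij = (E*[ij,t] - F*[ij,s])/(EG - F^2)


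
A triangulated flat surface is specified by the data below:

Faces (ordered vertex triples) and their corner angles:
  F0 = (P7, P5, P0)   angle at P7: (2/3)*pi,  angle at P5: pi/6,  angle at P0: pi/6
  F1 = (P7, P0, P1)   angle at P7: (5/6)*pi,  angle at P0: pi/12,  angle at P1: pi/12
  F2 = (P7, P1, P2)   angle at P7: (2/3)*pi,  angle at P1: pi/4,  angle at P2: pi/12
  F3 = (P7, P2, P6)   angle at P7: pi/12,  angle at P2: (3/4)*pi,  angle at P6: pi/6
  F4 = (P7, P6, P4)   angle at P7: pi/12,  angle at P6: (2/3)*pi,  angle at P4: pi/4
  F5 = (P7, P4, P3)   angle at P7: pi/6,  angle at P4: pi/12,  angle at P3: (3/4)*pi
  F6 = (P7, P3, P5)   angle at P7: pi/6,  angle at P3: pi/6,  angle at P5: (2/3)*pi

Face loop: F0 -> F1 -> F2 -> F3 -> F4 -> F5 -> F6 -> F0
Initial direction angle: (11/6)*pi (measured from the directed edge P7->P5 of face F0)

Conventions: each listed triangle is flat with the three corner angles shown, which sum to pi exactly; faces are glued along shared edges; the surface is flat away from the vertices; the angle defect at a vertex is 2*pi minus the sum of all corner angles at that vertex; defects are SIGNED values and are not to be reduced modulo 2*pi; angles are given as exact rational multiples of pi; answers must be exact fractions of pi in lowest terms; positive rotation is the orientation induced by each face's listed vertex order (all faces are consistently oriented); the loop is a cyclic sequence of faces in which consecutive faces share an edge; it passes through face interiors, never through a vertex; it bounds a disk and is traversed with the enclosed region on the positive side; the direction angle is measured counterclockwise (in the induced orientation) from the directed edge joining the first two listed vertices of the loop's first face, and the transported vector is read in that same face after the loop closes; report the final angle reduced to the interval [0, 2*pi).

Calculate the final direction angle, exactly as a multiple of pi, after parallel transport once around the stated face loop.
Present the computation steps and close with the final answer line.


enclosed vertex P7: corner angles sum to (8/3)*pi, defect = 2*pi - (8/3)*pi = (-2/3)*pi
adding the enclosed defects to the starting angle (mod 2*pi, induced orientation) gives the holonomy
final angle = (11/6)*pi - (2/3)*pi = (7/6)*pi (mod 2*pi)

Answer: final direction angle = (7/6)*pi


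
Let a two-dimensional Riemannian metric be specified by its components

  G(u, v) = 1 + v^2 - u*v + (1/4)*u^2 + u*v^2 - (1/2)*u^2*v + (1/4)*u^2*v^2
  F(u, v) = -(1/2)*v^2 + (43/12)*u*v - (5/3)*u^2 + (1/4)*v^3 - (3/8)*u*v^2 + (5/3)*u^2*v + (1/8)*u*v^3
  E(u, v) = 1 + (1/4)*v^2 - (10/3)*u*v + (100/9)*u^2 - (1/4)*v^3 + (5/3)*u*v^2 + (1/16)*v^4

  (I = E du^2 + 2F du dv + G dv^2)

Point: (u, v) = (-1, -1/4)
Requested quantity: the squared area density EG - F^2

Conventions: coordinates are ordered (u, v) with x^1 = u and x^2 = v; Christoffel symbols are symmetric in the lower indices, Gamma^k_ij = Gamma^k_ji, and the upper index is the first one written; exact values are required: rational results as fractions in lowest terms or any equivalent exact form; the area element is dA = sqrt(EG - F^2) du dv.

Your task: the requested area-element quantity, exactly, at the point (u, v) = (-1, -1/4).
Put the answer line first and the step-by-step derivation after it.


Answer: EG - F^2 = 417817/36864

E = 412633/36864, F = -613/512, G = 73/64; EG - F^2 = 417817/36864


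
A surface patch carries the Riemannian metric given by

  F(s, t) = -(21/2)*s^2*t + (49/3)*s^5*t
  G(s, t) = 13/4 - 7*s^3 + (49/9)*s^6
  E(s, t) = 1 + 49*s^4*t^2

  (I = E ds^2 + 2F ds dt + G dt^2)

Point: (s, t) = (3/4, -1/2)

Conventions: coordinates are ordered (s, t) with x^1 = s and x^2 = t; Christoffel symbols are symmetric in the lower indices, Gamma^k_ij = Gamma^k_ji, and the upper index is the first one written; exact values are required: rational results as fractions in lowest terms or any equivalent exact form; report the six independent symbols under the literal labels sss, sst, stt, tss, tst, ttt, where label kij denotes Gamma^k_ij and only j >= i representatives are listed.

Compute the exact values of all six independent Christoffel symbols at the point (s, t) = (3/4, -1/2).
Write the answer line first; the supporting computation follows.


Answer: Gamma_sss = 42336/21061, Gamma_sst = -31752/21061, Gamma_stt = 0, Gamma_tss = 11088/21061, Gamma_tst = -8316/21061, Gamma_ttt = 0

E = 4993/1024, F = 2079/2048, G = 5185/4096 at the point
E_s = 1323/64, E_t = -3969/256, F_s = -2583/512, F_t = -2079/1024, G_s = -2079/512, G_t = 0
EG - F^2 = 21061/4096;  g^inv = (4096/21061) * [[5185/4096, -2079/2048], [-2079/2048, 4993/1024]]
first-kind symbols [ij,l] = (1/2)(d_i g_jl + d_j g_il - d_l g_ij): [ss,s] = E_s/2 = 1323/128, [ss,t] = F_s - E_t/2 = 693/256, [st,s] = E_t/2 = -3969/512, [st,t] = G_s/2 = -2079/1024, [tt,s] = F_t - G_s/2 = 0, [tt,t] = G_t/2 = 0
Gamma^s_ij = (G*[ij,s] - F*[ij,t])/(EG - F^2), Gamma^t_ij = (E*[ij,t] - F*[ij,s])/(EG - F^2)


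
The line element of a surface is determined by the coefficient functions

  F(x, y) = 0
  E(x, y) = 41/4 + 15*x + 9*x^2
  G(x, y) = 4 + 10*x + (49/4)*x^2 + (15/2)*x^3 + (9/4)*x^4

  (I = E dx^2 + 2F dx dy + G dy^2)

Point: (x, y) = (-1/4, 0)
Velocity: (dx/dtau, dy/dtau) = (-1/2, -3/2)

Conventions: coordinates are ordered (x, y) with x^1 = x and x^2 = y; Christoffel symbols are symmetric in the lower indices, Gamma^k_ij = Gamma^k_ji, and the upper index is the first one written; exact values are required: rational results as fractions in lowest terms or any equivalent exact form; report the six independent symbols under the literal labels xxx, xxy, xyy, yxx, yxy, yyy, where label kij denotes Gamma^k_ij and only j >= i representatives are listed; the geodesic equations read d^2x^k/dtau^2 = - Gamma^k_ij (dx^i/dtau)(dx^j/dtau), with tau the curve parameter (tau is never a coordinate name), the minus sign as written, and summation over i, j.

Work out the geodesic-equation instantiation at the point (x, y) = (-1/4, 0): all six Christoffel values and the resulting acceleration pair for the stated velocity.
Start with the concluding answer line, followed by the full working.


Answer: Gamma_xxx = 84/113, Gamma_xxy = 0, Gamma_xyy = -329/904, Gamma_yxx = 0, Gamma_yxy = 56/47, Gamma_yyy = 0; accelerations (d^2x/dtau^2, d^2y/dtau^2) = (2289/3616, -84/47)

E = 113/16, F = 0, G = 2209/1024 at the point
E_x = 21/2, E_y = 0, F_x = 0, F_y = 0, G_x = 329/64, G_y = 0
EG - F^2 = 249617/16384;  g^inv = (16384/249617) * [[2209/1024, 0], [0, 113/16]]
first-kind symbols [ij,l] = (1/2)(d_i g_jl + d_j g_il - d_l g_ij): [xx,x] = E_x/2 = 21/4, [xx,y] = F_x - E_y/2 = 0, [xy,x] = E_y/2 = 0, [xy,y] = G_x/2 = 329/128, [yy,x] = F_y - G_x/2 = -329/128, [yy,y] = G_y/2 = 0
Gamma^x_ij = (G*[ij,x] - F*[ij,y])/(EG - F^2), Gamma^y_ij = (E*[ij,y] - F*[ij,x])/(EG - F^2)
Gamma_xxx = 84/113, Gamma_xxy = 0, Gamma_xyy = -329/904, Gamma_yxx = 0, Gamma_yxy = 56/47, Gamma_yyy = 0
d^2x/dtau^2 = -(Gamma_xxx*(-1/2)^2 + 2*Gamma_xxy*(-1/2)*(-3/2) + Gamma_xyy*(-3/2)^2) = 2289/3616
d^2y/dtau^2 = -(Gamma_yxx*(-1/2)^2 + 2*Gamma_yxy*(-1/2)*(-3/2) + Gamma_yyy*(-3/2)^2) = -84/47


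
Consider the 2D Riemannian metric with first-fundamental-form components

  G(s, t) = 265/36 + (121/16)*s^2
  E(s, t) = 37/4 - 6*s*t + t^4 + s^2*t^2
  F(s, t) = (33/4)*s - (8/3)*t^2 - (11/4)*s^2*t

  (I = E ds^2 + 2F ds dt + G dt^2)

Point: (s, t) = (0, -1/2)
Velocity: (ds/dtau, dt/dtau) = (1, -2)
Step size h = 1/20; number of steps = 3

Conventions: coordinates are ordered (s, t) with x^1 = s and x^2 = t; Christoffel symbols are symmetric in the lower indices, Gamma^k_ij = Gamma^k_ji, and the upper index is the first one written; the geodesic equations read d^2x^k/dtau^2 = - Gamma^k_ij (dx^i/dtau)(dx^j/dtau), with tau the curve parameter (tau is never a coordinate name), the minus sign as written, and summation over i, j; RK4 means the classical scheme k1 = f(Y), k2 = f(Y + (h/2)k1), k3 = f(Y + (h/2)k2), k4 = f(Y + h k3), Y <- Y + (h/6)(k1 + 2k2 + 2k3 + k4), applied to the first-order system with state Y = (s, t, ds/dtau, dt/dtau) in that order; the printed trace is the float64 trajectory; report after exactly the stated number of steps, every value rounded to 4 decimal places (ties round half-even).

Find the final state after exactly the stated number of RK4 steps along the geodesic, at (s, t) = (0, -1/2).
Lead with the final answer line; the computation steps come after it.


Answer: s = 0.1309, t = -0.8111, ds/dtau = 0.7311, dt/dtau = -2.1280

f(Y) = (ds/dtau, dt/dtau, -Gamma^s_ij Y'^i Y'^j, -Gamma^t_ij Y'^i Y'^j) with the Gammas evaluated at the stage position; h = 0.050000; intermediate values shown to 6 dp
step 0: s = 0.0000, t = -0.5000, ds/dtau = 1.0000, dt/dtau = -2.0000
step 1:
  k1: at (s, t) = (0.000000, -0.500000), (ds/dtau, dt/dtau) = (1.000000, -2.000000); Gamma_sss = 0.245329, Gamma_sst = -0.027021, Gamma_stt = 0.288222, Gamma_tss = 1.176935, Gamma_tst = -0.002447, Gamma_ttt = 0.026103; k1 = (1.000000, -2.000000, -1.506301, -1.291137)
  k2: at (s, t) = (0.025000, -0.550000), (ds/dtau, dt/dtau) = (0.962342, -2.032278); Gamma_sss = 0.252614, Gamma_sst = -0.041887, Gamma_stt = 0.292526, Gamma_tss = 1.206265, Gamma_tst = 0.022258, Gamma_ttt = 0.023807; k2 = (0.962342, -2.032278, -1.605966, -1.128390)
  k3: at (s, t) = (0.024059, -0.550807), (ds/dtau, dt/dtau) = (0.959851, -2.028210); Gamma_sss = 0.254214, Gamma_sst = -0.041793, Gamma_stt = 0.293888, Gamma_tss = 1.206245, Gamma_tst = 0.021243, Gamma_ttt = 0.024326; k3 = (0.959851, -2.028210, -1.605882, -1.128691)
  k4: at (s, t) = (0.047993, -0.601410), (ds/dtau, dt/dtau) = (0.919706, -2.056435); Gamma_sss = 0.263851, Gamma_sst = -0.058101, Gamma_stt = 0.298398, Gamma_tss = 1.238482, Gamma_tst = 0.044742, Gamma_ttt = 0.022840; k4 = (0.919706, -2.056435, -1.704858, -0.974928)
  Y <- Y + (h/6)(k1 + 2k2 + 2k3 + k4): s = 0.0480, t = -0.6015, ds/dtau = 0.9197, dt/dtau = -2.0565
step 2:
  k1: at (s, t) = (0.048034, -0.601478), (ds/dtau, dt/dtau) = (0.919710, -2.056502); Gamma_sss = 0.263853, Gamma_sst = -0.058127, Gamma_stt = 0.298394, Gamma_tss = 1.238531, Gamma_tst = 0.044783, Gamma_ttt = 0.022834; k1 = (0.919710, -2.056502, -1.705033, -0.974797)
  k2: at (s, t) = (0.071027, -0.652891), (ds/dtau, dt/dtau) = (0.877084, -2.080872); Gamma_sss = 0.275853, Gamma_sst = -0.075851, Gamma_stt = 0.303033, Gamma_tss = 1.274108, Gamma_tst = 0.067041, Gamma_ttt = 0.022184; k2 = (0.877084, -2.080872, -1.801221, -0.831487)
  k3: at (s, t) = (0.069961, -0.653500), (ds/dtau, dt/dtau) = (0.874679, -2.077289); Gamma_sss = 0.277562, Gamma_sst = -0.075688, Gamma_stt = 0.304401, Gamma_tss = 1.274128, Gamma_tst = 0.065859, Gamma_ttt = 0.022748; k3 = (0.874679, -2.077289, -1.800929, -0.833620)
  k4: at (s, t) = (0.091768, -0.705343), (ds/dtau, dt/dtau) = (0.829663, -2.098183); Gamma_sss = 0.292037, Gamma_sst = -0.094565, Gamma_stt = 0.309140, Gamma_tss = 1.313255, Gamma_tst = 0.086423, Gamma_ttt = 0.023036; k4 = (0.829663, -2.098183, -1.891206, -0.704491)
  Y <- Y + (h/6)(k1 + 2k2 + 2k3 + k4): s = 0.0918, t = -0.7054, ds/dtau = 0.8297, dt/dtau = -2.0982
step 3:
  k1: at (s, t) = (0.091808, -0.705403), (ds/dtau, dt/dtau) = (0.829705, -2.098248); Gamma_sss = 0.292037, Gamma_sst = -0.094592, Gamma_stt = 0.309130, Gamma_tss = 1.313307, Gamma_tst = 0.086463, Gamma_ttt = 0.023030; k1 = (0.829705, -2.098248, -1.891388, -0.704435)
  k2: at (s, t) = (0.112551, -0.757860), (ds/dtau, dt/dtau) = (0.782420, -2.115859); Gamma_sss = 0.308987, Gamma_sst = -0.114576, Gamma_stt = 0.313886, Gamma_tss = 1.356477, Gamma_tst = 0.105284, Gamma_ttt = 0.024273; k2 = (0.782420, -2.115859, -1.973737, -0.590485)
  k3: at (s, t) = (0.111369, -0.758300), (ds/dtau, dt/dtau) = (0.780362, -2.113010); Gamma_sss = 0.310822, Gamma_sst = -0.114358, Gamma_stt = 0.315280, Gamma_tss = 1.356563, Gamma_tst = 0.103945, Gamma_ttt = 0.024898; k3 = (0.780362, -2.113010, -1.974079, -0.594472)
  k4: at (s, t) = (0.130826, -0.811054), (ds/dtau, dt/dtau) = (0.731001, -2.127971); Gamma_sss = 0.330392, Gamma_sst = -0.135192, Gamma_stt = 0.320068, Gamma_tss = 1.404081, Gamma_tst = 0.120592, Gamma_ttt = 0.027204; k4 = (0.731001, -2.127971, -2.046498, -0.498303)
  Y <- Y + (h/6)(k1 + 2k2 + 2k3 + k4): s = 0.1309, t = -0.8111, ds/dtau = 0.7311, dt/dtau = -2.1280


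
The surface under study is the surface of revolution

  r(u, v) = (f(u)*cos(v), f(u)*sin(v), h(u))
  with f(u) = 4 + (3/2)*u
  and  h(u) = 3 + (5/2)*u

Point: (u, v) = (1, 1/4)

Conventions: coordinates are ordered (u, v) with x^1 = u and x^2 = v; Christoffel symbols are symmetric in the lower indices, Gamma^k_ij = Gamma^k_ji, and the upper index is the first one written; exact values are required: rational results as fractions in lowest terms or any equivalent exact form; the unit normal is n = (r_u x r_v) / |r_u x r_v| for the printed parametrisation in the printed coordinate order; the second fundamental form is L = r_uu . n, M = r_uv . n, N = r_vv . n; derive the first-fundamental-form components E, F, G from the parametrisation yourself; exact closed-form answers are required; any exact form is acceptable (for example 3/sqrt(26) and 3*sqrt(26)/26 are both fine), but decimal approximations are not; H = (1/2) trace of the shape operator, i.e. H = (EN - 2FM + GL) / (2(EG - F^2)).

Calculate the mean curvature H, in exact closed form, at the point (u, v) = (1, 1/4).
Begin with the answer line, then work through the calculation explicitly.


Answer: H = 5*sqrt(34)/374

f = 11/2, f' = 3/2, f'' = 0, h' = 5/2, h'' = 0
E = 17/2, F = 0, G = 121/4; answer radicand W^2 = 17/2
unnormalised second-form numerators: l = 0, m = 0, n = 55/4; L = l/sqrt(17/2), and similarly M = m/sqrt(W^2), N = n/sqrt(W^2)
H = (E*n - 2*F*m + G*l) / (2*(EG - F^2)*sqrt(W^2)); E*n - 2*F*m + G*l = 935/8, EG - F^2 = 2057/8, so H = (5/22)/sqrt(17/2)


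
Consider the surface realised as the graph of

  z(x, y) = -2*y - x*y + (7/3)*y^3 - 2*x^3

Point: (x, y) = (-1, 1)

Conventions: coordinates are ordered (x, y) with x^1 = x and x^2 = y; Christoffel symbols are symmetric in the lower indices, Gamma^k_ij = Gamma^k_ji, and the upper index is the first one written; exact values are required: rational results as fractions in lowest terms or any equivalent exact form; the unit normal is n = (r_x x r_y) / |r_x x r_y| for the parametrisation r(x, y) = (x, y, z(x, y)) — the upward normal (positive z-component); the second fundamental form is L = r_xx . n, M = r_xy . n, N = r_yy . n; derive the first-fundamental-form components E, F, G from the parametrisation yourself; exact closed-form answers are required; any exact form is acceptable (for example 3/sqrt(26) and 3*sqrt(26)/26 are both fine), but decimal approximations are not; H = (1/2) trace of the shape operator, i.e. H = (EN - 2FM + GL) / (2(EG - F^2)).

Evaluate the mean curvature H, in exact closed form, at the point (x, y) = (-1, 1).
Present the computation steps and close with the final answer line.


z_x = -7, z_y = 6, z_xx = 12, z_xy = -1, z_yy = 14
E = 50, F = -42, G = 37; answer radicand W^2 = 86
unnormalised second-form numerators: l = 12, m = -1, n = 14; L = l/sqrt(86), and similarly M = m/sqrt(W^2), N = n/sqrt(W^2)
H = (E*n - 2*F*m + G*l) / (2*(EG - F^2)*sqrt(W^2)); E*n - 2*F*m + G*l = 1060, EG - F^2 = 86, so H = (265/43)/sqrt(86)

Answer: H = 265*sqrt(86)/3698


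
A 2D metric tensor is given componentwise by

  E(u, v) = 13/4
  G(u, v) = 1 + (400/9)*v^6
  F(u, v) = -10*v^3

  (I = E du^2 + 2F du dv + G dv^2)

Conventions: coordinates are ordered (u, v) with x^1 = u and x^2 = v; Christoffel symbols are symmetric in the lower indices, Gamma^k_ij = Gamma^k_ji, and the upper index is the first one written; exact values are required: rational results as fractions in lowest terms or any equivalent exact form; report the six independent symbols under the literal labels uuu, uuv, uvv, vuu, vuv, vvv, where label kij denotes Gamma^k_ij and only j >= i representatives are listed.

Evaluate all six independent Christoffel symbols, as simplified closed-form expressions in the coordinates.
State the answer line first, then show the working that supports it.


Answer: Gamma_uuu = 0, Gamma_uuv = 0, Gamma_uvv = -1080*v^2/(1600*v^6 + 117), Gamma_vuu = 0, Gamma_vuv = 0, Gamma_vvv = 4800*v^5/(1600*v^6 + 117)

E = 13/4; F = -10*v^3; G = 1 + (400/9)*v^6
Gamma^k_ij = (1/2) g^{kl} (d_i g_jl + d_j g_il - d_l g_ij), with g^inv = (1/(EG-F^2)) [[G, -F], [-F, E]]
first partials: E_u = 0, E_v = 0, F_u = 0, F_v = -30*v^2, G_u = 0, G_v = (800/3)*v^5
D = EG - F^2 = 13/4 + (400/9)*v^6
expanded: Gamma^u_uu = (G E_u - 2F F_u + F E_v)/(2D), Gamma^u_uv = (G E_v - F G_u)/(2D), Gamma^u_vv = (2G F_v - G G_u - F G_v)/(2D), Gamma^v_uu = (2E F_u - E E_v - F E_u)/(2D), Gamma^v_uv = (E G_u - F E_v)/(2D), Gamma^v_vv = (E G_v - 2F F_v + F G_u)/(2D); substitute and cancel common factors


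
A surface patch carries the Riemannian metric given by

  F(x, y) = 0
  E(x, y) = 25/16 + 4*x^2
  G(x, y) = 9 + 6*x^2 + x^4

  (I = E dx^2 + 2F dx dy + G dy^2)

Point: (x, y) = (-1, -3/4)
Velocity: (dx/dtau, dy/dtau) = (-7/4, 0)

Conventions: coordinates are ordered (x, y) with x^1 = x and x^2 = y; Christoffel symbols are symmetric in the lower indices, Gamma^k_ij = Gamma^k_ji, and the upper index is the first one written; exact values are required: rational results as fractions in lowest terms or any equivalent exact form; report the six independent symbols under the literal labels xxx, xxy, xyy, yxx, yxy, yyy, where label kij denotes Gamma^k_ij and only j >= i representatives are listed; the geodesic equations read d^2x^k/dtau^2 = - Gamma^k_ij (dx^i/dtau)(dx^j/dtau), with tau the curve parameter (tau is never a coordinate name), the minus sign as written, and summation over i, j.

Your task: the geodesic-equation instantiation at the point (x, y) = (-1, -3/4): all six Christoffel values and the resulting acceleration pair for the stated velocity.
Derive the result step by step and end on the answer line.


E = 89/16, F = 0, G = 16 at the point
E_x = -8, E_y = 0, F_x = 0, F_y = 0, G_x = -16, G_y = 0
EG - F^2 = 89;  g^inv = (1/89) * [[16, 0], [0, 89/16]]
first-kind symbols [ij,l] = (1/2)(d_i g_jl + d_j g_il - d_l g_ij): [xx,x] = E_x/2 = -4, [xx,y] = F_x - E_y/2 = 0, [xy,x] = E_y/2 = 0, [xy,y] = G_x/2 = -8, [yy,x] = F_y - G_x/2 = 8, [yy,y] = G_y/2 = 0
Gamma^x_ij = (G*[ij,x] - F*[ij,y])/(EG - F^2), Gamma^y_ij = (E*[ij,y] - F*[ij,x])/(EG - F^2)
Gamma_xxx = -64/89, Gamma_xxy = 0, Gamma_xyy = 128/89, Gamma_yxx = 0, Gamma_yxy = -1/2, Gamma_yyy = 0
d^2x/dtau^2 = -(Gamma_xxx*(-7/4)^2 + 2*Gamma_xxy*(-7/4)*(0) + Gamma_xyy*(0)^2) = 196/89
d^2y/dtau^2 = -(Gamma_yxx*(-7/4)^2 + 2*Gamma_yxy*(-7/4)*(0) + Gamma_yyy*(0)^2) = 0

Answer: Gamma_xxx = -64/89, Gamma_xxy = 0, Gamma_xyy = 128/89, Gamma_yxx = 0, Gamma_yxy = -1/2, Gamma_yyy = 0; accelerations (d^2x/dtau^2, d^2y/dtau^2) = (196/89, 0)


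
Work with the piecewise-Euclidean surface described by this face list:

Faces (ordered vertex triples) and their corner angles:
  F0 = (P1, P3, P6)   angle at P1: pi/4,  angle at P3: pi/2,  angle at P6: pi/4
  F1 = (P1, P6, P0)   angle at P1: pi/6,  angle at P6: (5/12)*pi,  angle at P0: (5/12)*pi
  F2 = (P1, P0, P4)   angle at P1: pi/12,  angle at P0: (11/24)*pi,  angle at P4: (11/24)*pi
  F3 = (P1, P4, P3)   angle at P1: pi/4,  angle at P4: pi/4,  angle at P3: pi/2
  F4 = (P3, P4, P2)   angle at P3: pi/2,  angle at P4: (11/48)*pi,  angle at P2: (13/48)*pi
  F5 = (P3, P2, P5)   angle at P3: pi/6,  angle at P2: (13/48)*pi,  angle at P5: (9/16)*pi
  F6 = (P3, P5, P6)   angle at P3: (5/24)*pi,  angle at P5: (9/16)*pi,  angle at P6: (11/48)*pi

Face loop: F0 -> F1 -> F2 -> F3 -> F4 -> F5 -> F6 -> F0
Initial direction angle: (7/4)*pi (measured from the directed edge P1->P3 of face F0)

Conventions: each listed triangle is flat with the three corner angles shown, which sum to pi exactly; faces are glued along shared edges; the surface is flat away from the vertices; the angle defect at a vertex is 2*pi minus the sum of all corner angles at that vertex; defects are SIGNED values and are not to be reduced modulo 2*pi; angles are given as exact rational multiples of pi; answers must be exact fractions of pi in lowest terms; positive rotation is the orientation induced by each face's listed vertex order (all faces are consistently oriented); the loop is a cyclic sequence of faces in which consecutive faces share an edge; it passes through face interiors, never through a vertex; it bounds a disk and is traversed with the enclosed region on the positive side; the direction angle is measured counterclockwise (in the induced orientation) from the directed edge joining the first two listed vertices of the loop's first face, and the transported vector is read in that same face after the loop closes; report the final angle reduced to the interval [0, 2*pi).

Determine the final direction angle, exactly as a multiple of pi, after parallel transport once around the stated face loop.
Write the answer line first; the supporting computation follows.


Answer: final direction angle = (9/8)*pi

enclosed vertex P1: corner angles sum to (3/4)*pi, defect = 2*pi - (3/4)*pi = (5/4)*pi
enclosed vertex P3: corner angles sum to (15/8)*pi, defect = 2*pi - (15/8)*pi = pi/8
transport around the loop rotates by the sum of enclosed defects; add to the initial angle mod 2*pi
final angle = (7/4)*pi + (11/8)*pi = (9/8)*pi (mod 2*pi)


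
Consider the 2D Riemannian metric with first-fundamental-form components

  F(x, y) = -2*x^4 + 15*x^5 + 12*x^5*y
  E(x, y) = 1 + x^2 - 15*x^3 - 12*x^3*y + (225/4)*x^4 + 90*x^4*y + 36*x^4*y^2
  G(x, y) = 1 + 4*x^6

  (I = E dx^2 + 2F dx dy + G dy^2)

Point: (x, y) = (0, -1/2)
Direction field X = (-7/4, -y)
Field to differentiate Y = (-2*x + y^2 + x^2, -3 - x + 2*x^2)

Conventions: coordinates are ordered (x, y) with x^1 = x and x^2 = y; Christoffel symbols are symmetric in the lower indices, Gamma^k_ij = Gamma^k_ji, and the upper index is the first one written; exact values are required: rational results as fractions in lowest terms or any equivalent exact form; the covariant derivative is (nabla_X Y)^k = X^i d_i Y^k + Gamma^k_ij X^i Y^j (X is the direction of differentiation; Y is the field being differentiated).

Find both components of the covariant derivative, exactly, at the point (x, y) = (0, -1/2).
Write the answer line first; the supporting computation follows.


Answer: (nabla_X Y)^x = 3, (nabla_X Y)^y = 7/4

E = 1, F = 0, G = 1 at the point
E_x = 0, E_y = 0, F_x = 0, F_y = 0, G_x = 0, G_y = 0
EG - F^2 = 1;  g^inv = (1) * [[1, 0], [0, 1]]
first-kind symbols [ij,l] = (1/2)(d_i g_jl + d_j g_il - d_l g_ij): [xx,x] = E_x/2 = 0, [xx,y] = F_x - E_y/2 = 0, [xy,x] = E_y/2 = 0, [xy,y] = G_x/2 = 0, [yy,x] = F_y - G_x/2 = 0, [yy,y] = G_y/2 = 0
Gamma^x_ij = (G*[ij,x] - F*[ij,y])/(EG - F^2), Gamma^y_ij = (E*[ij,y] - F*[ij,x])/(EG - F^2)
Gamma_xxx = 0, Gamma_xxy = 0, Gamma_xyy = 0, Gamma_yxx = 0, Gamma_yxy = 0, Gamma_yyy = 0
X = (-7/4, 1/2), Y = (1/4, -3) at the point


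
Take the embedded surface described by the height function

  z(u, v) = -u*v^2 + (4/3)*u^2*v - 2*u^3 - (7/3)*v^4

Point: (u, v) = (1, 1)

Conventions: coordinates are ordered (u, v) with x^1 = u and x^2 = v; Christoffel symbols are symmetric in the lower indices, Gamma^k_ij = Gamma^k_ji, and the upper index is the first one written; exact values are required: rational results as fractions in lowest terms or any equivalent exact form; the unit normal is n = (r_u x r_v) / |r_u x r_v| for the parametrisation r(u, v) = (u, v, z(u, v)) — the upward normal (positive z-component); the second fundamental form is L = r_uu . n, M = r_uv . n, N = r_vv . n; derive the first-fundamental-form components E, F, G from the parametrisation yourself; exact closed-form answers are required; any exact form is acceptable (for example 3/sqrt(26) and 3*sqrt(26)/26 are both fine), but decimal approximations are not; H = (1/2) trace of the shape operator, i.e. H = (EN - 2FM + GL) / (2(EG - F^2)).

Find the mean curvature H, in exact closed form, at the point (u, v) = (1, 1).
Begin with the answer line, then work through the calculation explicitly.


Answer: H = -489*sqrt(22)/3773

z_u = -13/3, z_v = -10, z_uu = -28/3, z_uv = 2/3, z_vv = -30
E = 178/9, F = 130/3, G = 101; answer radicand W^2 = 1078/9
unnormalised second-form numerators: l = -28/3, m = 2/3, n = -30; L = l/sqrt(1078/9), and similarly M = m/sqrt(W^2), N = n/sqrt(W^2)
H = (E*n - 2*F*m + G*l) / (2*(EG - F^2)*sqrt(W^2)); E*n - 2*F*m + G*l = -14344/9, EG - F^2 = 1078/9, so H = (-326/49)/sqrt(1078/9)


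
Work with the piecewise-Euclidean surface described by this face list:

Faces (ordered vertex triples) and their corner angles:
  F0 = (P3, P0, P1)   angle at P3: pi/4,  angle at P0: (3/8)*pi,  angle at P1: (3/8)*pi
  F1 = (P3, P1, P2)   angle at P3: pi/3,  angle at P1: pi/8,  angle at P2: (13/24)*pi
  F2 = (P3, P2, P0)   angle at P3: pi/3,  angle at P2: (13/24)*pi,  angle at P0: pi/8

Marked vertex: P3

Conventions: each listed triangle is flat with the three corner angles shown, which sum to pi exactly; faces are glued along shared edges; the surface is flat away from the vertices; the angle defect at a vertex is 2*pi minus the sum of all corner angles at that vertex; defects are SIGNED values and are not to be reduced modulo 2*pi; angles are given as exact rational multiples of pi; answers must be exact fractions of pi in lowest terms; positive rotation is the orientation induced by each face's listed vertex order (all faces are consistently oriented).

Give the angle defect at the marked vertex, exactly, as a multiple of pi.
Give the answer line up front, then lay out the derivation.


Answer: defect(P3) = (13/12)*pi

Sum of corner angles at P3: (11/12)*pi
defect = 2*pi - (11/12)*pi


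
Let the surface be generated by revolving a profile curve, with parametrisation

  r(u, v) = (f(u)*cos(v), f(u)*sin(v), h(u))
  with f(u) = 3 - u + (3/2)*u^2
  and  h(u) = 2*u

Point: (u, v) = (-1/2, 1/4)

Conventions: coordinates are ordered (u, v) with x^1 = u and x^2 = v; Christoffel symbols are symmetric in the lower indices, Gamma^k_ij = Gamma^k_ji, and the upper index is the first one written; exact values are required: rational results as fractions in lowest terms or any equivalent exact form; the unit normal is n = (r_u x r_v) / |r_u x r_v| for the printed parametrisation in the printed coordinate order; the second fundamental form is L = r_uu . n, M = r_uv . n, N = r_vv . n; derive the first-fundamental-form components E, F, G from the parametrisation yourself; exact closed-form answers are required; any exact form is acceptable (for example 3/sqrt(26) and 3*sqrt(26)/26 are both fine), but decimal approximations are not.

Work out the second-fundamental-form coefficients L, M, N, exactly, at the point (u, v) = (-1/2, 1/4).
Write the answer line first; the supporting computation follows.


Answer: L = -12*sqrt(41)/41, M = 0, N = 31*sqrt(41)/82

f = 31/8, f' = -5/2, f'' = 3, h' = 2, h'' = 0
E = 41/4, F = 0, G = 961/64; answer radicand W^2 = 41/4
unnormalised second-form numerators: l = -6, m = 0, n = 31/4; L = l/sqrt(41/4), and similarly M = m/sqrt(W^2), N = n/sqrt(W^2)


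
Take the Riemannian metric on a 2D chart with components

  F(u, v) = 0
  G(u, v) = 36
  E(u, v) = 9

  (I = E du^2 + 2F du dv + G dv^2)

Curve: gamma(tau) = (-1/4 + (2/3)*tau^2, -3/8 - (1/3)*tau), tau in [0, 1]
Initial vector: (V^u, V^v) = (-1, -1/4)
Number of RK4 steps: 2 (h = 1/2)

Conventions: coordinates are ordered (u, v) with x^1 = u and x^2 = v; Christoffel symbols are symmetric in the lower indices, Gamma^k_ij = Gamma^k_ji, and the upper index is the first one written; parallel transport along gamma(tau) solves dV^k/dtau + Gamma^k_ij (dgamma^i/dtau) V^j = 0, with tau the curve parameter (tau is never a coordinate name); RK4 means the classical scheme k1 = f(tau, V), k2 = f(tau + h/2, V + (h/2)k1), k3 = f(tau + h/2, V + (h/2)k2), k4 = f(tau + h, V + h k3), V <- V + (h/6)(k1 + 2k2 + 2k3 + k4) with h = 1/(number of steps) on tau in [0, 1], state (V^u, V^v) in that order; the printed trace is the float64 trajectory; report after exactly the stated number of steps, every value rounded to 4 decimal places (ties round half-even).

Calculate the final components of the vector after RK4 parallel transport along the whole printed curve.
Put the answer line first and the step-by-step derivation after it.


Answer: V^u = -1.0000, V^v = -0.2500

gamma'(tau) = ((4/3)*tau, -1/3); f(tau, V)^k = -Gamma^k_ij(gamma(tau)) gamma'^i(tau) V^j; h = 1/2; intermediate values shown to 6 dp
curve data and Christoffel symbols at the stage parameters:
  tau = 0.000000: gamma = (-0.250000, -0.375000), gamma' = (0.000000, -0.333333); Gamma_uuu = 0.000000, Gamma_uuv = 0.000000, Gamma_uvv = 0.000000, Gamma_vuu = 0.000000, Gamma_vuv = 0.000000, Gamma_vvv = 0.000000
  tau = 0.250000: gamma = (-0.208333, -0.458333), gamma' = (0.333333, -0.333333); Gamma_uuu = 0.000000, Gamma_uuv = 0.000000, Gamma_uvv = 0.000000, Gamma_vuu = 0.000000, Gamma_vuv = 0.000000, Gamma_vvv = 0.000000
  tau = 0.500000: gamma = (-0.083333, -0.541667), gamma' = (0.666667, -0.333333); Gamma_uuu = 0.000000, Gamma_uuv = 0.000000, Gamma_uvv = 0.000000, Gamma_vuu = 0.000000, Gamma_vuv = 0.000000, Gamma_vvv = 0.000000
  tau = 0.750000: gamma = (0.125000, -0.625000), gamma' = (1.000000, -0.333333); Gamma_uuu = 0.000000, Gamma_uuv = 0.000000, Gamma_uvv = 0.000000, Gamma_vuu = 0.000000, Gamma_vuv = 0.000000, Gamma_vvv = 0.000000
  tau = 1.000000: gamma = (0.416667, -0.708333), gamma' = (1.333333, -0.333333); Gamma_uuu = 0.000000, Gamma_uuv = 0.000000, Gamma_uvv = 0.000000, Gamma_vuu = 0.000000, Gamma_vuv = 0.000000, Gamma_vvv = 0.000000
step 0: V^u = -1.0000, V^v = -0.2500
step 1: k1 = (0.000000, 0.000000), k2 = (0.000000, 0.000000), k3 = (0.000000, 0.000000), k4 = (0.000000, 0.000000); V <- V + (h/6)(k1 + 2k2 + 2k3 + k4): V^u = -1.0000, V^v = -0.2500
step 2: k1 = (0.000000, 0.000000), k2 = (0.000000, 0.000000), k3 = (0.000000, 0.000000), k4 = (0.000000, 0.000000); V <- V + (h/6)(k1 + 2k2 + 2k3 + k4): V^u = -1.0000, V^v = -0.2500


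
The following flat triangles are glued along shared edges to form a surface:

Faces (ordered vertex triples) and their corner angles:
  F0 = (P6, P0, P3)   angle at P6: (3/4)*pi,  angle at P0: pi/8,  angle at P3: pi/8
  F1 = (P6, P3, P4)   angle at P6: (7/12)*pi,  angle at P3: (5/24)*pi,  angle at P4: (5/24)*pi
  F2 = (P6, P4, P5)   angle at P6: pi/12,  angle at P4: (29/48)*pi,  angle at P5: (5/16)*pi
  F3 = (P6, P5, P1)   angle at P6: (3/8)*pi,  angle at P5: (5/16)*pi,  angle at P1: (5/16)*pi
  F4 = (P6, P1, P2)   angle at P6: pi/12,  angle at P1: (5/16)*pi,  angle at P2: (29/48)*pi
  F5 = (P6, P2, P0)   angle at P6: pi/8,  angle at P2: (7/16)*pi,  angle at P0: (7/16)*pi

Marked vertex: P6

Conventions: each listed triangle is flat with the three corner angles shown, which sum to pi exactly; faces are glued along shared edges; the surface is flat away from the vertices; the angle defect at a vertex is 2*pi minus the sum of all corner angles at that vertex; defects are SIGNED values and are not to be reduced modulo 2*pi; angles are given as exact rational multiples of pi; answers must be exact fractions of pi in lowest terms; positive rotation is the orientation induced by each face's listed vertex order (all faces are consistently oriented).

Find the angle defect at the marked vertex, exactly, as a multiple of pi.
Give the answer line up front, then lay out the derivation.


Answer: defect(P6) = 0

Sum of corner angles at P6: 2*pi
defect = 2*pi - 2*pi


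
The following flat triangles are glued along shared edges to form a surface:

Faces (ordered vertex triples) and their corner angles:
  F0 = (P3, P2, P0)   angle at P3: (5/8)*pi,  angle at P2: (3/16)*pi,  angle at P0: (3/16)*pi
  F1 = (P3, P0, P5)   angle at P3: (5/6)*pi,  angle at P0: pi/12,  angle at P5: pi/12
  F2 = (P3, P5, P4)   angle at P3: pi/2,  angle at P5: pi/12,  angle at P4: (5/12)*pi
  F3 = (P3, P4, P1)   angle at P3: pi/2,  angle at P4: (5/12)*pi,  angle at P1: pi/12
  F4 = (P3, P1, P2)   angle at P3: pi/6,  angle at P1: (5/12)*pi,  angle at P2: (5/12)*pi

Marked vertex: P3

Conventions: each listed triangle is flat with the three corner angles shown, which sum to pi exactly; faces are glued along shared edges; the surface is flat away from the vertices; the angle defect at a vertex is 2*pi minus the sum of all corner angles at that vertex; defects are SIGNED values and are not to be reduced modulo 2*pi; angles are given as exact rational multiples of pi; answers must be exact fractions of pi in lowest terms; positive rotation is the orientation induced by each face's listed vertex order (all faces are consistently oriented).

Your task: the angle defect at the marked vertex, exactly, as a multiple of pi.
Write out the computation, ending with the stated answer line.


Sum of corner angles at P3: (21/8)*pi
defect = 2*pi - (21/8)*pi

Answer: defect(P3) = (-5/8)*pi
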